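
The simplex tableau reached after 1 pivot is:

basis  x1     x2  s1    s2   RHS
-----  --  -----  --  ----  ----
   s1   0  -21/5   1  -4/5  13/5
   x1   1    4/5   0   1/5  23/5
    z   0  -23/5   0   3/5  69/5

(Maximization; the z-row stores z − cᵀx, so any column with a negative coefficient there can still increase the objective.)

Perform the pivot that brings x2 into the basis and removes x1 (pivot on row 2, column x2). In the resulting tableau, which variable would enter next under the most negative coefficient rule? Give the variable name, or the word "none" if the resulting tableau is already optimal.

none

Pivot element 4/5. New z-row = old z-row − (-23/5)·(row 2/(4/5)).
Updated z-row coefficients: x1: 23/4, x2: 0, s1: 0, s2: 7/4.
No coefficient is strictly negative; the tableau after this pivot is optimal.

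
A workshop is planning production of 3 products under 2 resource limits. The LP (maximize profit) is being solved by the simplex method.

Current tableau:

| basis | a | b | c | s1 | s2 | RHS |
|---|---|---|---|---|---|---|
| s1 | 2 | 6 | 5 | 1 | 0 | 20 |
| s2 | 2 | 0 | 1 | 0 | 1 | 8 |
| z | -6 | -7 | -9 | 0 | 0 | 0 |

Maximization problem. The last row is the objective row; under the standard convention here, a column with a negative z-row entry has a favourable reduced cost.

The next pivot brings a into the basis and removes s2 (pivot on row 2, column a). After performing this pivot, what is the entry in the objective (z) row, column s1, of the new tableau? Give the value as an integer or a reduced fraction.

0

Pivot element is row 2, column a: 2.
Normalize row 2: new (row 2, s1) = 0/2 = 0.
z-row ← z-row − (-6)·(new row 2): 0 − (-6)·0 = 0.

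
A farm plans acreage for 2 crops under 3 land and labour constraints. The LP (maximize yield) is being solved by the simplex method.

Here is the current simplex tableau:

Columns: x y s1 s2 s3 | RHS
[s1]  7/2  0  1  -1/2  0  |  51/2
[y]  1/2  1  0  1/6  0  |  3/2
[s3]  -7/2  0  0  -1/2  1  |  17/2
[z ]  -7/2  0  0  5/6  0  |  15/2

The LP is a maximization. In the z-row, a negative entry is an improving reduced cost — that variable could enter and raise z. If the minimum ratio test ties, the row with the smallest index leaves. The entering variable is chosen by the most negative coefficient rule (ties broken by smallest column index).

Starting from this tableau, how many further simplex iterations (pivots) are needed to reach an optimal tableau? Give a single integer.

pivot: x in, y out → z = 18
No improving column remains; optimal.

1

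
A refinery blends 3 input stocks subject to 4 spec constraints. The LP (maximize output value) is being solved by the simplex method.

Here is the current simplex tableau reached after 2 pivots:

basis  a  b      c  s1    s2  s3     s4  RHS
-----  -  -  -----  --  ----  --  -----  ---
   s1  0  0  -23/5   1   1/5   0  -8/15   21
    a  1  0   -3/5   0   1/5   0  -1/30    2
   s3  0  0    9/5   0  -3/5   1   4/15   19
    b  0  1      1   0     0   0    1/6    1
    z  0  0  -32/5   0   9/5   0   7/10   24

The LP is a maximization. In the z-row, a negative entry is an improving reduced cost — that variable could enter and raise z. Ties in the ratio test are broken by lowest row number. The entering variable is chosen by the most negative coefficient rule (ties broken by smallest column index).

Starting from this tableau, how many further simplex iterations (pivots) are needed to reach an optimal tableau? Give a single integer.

1

pivot: c in, b out → z = 152/5
No improving column remains; optimal.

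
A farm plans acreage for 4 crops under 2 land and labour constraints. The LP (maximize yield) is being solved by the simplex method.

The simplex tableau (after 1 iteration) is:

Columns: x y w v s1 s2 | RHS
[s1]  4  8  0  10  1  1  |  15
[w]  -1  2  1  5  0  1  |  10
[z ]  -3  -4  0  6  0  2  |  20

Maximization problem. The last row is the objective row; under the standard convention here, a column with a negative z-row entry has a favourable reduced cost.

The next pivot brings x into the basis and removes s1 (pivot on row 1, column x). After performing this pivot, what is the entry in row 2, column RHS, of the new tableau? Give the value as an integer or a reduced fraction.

55/4

Pivot element is row 1, column x: 4.
Normalize row 1: new (row 1, RHS) = 15/4 = 15/4.
row 2 ← row 2 − (-1)·(new row 1): 10 − (-1)·(15/4) = 55/4.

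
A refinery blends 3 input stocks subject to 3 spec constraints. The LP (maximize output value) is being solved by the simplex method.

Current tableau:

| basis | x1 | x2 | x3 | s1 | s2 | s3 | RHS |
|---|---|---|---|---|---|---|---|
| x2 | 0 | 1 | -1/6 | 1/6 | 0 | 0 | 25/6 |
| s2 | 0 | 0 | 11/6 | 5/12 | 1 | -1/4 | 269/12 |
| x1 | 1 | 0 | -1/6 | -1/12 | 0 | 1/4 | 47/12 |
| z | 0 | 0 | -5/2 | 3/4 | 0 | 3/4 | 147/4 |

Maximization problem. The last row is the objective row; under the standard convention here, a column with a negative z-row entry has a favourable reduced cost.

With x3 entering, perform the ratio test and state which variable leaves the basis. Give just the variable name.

s2

Ratios: row 1 (x2): entry -1/6 ≤ 0, skip; row 2 (s2): (269/12)/(11/6) = 269/22; row 3 (x1): entry -1/6 ≤ 0, skip.
Minimum ratio 269/22 is in the s2 row, so s2 leaves.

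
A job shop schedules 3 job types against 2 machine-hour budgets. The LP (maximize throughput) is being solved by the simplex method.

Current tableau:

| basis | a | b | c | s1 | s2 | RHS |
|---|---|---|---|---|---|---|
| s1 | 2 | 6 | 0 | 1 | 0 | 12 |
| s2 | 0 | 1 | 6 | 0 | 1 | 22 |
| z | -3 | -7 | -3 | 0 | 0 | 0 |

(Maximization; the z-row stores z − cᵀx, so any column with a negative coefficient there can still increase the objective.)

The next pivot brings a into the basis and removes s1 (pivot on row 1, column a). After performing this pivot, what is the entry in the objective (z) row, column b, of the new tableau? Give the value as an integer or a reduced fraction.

2

Pivot element is row 1, column a: 2.
Normalize row 1: new (row 1, b) = 6/2 = 3.
z-row ← z-row − (-3)·(new row 1): -7 − (-3)·3 = 2.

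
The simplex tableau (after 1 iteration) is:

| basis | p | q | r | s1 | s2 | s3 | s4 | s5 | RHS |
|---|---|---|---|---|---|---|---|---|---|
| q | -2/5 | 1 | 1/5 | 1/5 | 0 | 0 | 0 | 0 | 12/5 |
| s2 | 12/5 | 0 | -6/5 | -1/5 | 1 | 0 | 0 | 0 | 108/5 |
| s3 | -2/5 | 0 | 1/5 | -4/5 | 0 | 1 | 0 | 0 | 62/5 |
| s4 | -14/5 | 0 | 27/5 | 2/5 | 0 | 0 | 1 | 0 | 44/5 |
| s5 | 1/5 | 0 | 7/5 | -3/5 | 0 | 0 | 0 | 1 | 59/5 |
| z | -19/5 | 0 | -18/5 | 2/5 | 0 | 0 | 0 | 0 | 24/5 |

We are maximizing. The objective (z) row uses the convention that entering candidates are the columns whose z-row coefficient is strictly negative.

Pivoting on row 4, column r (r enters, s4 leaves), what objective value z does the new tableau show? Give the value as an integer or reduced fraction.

Minimum ratio for r: (44/5)/(27/5) = 44/27.
z changes by −(z-row coeff of r)·ratio = −(-18/5)·(44/27) = 88/15.
New z = 24/5 + (88/15) = 32/3.

32/3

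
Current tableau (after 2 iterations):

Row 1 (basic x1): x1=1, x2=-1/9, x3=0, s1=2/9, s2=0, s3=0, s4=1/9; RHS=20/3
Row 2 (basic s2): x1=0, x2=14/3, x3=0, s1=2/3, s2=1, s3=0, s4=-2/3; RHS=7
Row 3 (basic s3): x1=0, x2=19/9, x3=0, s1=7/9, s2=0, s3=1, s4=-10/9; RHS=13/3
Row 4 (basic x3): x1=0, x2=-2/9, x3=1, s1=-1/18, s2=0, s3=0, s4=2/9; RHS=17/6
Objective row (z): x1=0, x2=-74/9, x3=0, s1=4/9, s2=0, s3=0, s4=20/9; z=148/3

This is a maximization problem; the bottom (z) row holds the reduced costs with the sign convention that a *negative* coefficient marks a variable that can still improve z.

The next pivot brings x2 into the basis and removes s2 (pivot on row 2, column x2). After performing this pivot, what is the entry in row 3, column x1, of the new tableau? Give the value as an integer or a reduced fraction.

0

Pivot element is row 2, column x2: 14/3.
Normalize row 2: new (row 2, x1) = 0/(14/3) = 0.
row 3 ← row 3 − (19/9)·(new row 2): 0 − (19/9)·0 = 0.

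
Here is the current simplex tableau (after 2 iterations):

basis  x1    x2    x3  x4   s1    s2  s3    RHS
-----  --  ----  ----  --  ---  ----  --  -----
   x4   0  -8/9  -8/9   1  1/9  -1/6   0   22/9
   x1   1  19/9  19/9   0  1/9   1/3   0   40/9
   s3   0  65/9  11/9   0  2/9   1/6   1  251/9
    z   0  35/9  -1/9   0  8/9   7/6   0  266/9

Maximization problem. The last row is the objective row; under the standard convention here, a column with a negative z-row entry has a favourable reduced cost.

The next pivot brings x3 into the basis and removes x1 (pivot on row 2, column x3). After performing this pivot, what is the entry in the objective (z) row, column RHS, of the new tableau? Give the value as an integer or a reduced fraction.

Pivot element is row 2, column x3: 19/9.
Normalize row 2: new (row 2, RHS) = (40/9)/(19/9) = 40/19.
z-row ← z-row − (-1/9)·(new row 2): 266/9 − (-1/9)·(40/19) = 566/19.

566/19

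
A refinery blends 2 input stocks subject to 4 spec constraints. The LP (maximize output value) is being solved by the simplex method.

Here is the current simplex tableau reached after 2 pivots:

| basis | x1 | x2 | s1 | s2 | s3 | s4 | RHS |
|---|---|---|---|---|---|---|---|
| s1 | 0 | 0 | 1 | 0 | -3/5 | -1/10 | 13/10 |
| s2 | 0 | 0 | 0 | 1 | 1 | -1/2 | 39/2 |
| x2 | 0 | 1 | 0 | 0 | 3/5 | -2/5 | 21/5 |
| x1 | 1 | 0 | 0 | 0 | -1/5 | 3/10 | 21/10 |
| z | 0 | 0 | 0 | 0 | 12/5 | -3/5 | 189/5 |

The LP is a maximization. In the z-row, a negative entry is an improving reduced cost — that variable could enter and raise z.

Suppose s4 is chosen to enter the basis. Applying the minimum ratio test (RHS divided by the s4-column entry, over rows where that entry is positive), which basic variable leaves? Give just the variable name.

Ratios: row 1 (s1): entry -1/10 ≤ 0, skip; row 2 (s2): entry -1/2 ≤ 0, skip; row 3 (x2): entry -2/5 ≤ 0, skip; row 4 (x1): (21/10)/(3/10) = 7.
Minimum ratio 7 is in the x1 row, so x1 leaves.

x1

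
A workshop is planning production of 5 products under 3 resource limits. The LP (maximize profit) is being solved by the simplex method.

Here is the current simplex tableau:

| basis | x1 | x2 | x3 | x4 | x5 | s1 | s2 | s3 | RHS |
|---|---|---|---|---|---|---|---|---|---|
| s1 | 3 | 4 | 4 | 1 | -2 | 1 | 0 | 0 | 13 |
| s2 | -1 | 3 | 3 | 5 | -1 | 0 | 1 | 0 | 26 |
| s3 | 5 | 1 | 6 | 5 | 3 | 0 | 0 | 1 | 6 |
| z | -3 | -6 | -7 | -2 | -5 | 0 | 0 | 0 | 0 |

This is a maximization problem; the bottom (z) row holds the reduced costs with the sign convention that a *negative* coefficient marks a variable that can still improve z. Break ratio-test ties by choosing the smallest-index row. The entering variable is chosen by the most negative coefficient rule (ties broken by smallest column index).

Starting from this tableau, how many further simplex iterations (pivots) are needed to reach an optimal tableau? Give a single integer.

3

pivot: x3 in, s3 out → z = 7
pivot: x2 in, s1 out → z = 401/20
pivot: x5 in, x3 out → z = 361/14
No improving column remains; optimal.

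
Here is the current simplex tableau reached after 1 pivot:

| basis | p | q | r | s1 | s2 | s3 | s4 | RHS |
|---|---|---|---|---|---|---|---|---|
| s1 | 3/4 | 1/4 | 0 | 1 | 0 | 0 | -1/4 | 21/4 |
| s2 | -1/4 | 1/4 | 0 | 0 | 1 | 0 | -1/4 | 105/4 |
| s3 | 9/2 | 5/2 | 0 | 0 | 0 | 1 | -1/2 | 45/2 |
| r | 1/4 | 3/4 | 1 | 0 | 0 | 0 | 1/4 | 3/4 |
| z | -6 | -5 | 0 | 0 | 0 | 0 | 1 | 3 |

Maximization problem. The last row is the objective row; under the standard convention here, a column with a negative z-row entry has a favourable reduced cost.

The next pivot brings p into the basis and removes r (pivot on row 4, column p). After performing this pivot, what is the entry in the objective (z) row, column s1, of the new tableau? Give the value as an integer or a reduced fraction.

Pivot element is row 4, column p: 1/4.
Normalize row 4: new (row 4, s1) = 0/(1/4) = 0.
z-row ← z-row − (-6)·(new row 4): 0 − (-6)·0 = 0.

0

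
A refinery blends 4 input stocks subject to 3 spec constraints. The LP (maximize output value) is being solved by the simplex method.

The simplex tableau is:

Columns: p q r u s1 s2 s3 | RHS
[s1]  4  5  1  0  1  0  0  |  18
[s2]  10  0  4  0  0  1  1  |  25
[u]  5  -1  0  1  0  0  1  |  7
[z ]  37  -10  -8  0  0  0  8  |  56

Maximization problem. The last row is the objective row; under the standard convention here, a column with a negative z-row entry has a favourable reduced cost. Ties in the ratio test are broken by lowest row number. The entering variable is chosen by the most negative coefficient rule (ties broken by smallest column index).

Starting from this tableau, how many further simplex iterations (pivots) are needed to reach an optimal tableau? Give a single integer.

2

pivot: q in, s1 out → z = 92
pivot: r in, s2 out → z = 259/2
No improving column remains; optimal.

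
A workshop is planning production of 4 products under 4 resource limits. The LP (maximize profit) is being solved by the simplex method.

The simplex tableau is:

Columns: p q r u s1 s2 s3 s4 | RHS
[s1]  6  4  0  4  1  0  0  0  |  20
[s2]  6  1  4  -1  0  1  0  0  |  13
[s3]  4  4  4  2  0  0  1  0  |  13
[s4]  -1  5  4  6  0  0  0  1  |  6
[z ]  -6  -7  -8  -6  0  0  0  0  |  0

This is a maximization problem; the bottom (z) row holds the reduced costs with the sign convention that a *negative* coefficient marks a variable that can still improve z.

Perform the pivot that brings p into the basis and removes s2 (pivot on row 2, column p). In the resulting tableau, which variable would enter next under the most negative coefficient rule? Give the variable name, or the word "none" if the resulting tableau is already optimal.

u

Pivot element 6. New z-row = old z-row − (-6)·(row 2/6).
Updated z-row coefficients: p: 0, q: -6, r: -4, u: -7, s1: 0, s2: 1, s3: 0, s4: 0.
The most negative is -7 in column u, so u would enter next.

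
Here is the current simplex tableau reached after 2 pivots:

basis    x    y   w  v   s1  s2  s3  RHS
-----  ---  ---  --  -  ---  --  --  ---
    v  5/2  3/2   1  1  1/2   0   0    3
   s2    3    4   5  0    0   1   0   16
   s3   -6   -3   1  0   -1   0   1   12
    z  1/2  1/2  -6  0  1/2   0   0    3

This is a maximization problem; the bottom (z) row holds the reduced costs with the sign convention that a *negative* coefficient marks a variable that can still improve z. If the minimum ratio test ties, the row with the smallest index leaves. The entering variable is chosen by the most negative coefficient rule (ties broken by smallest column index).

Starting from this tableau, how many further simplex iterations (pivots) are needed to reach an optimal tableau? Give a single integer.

pivot: w in, v out → z = 21
No improving column remains; optimal.

1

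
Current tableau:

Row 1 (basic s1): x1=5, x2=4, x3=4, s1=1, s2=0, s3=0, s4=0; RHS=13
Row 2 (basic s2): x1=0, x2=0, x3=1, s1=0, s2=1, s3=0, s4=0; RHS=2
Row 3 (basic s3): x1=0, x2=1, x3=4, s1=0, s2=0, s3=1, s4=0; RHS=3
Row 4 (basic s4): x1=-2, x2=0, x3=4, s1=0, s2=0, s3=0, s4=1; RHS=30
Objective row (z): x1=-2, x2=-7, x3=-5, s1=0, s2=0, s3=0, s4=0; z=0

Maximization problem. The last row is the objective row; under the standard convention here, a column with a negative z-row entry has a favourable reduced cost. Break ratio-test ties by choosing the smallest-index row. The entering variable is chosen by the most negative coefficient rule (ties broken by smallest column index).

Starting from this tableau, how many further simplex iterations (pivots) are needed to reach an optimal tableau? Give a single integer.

pivot: x2 in, s3 out → z = 21
pivot: x1 in, s1 out → z = 107/5
No improving column remains; optimal.

2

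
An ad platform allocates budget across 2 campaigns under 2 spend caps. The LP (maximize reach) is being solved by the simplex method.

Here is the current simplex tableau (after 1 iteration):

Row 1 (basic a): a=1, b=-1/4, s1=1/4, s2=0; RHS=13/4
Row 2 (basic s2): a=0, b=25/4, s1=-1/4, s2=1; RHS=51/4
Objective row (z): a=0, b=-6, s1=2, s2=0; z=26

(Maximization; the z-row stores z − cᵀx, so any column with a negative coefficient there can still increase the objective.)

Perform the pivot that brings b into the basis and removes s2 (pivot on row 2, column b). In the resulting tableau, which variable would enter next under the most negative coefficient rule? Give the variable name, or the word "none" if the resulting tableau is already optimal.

none

Pivot element 25/4. New z-row = old z-row − (-6)·(row 2/(25/4)).
Updated z-row coefficients: a: 0, b: 0, s1: 44/25, s2: 24/25.
No coefficient is strictly negative; the tableau after this pivot is optimal.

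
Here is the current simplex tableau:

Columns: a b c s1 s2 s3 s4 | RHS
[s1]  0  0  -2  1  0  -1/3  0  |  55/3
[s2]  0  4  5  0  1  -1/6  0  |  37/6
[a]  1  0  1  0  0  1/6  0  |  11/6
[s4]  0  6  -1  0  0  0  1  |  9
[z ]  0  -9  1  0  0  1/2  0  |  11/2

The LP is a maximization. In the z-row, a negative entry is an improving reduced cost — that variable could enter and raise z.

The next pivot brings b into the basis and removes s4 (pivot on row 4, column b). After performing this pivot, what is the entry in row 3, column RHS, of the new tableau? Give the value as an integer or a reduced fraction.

11/6

Pivot element is row 4, column b: 6.
Normalize row 4: new (row 4, RHS) = 9/6 = 3/2.
row 3 ← row 3 − 0·(new row 4): 11/6 − 0·(3/2) = 11/6.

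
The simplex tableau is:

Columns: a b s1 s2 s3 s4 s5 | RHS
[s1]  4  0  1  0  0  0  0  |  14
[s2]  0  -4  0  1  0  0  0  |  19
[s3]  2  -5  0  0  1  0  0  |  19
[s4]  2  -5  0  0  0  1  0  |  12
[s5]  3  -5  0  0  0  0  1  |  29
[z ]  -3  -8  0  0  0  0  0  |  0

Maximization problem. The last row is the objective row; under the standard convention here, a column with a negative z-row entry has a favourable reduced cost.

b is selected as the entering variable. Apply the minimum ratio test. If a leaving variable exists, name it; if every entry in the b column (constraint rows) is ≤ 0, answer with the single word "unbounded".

b-column entries: row 1: 0, row 2: -4, row 3: -5, row 4: -5, row 5: -5. All ≤ 0, so b can increase without bound; the LP is unbounded in this direction.

unbounded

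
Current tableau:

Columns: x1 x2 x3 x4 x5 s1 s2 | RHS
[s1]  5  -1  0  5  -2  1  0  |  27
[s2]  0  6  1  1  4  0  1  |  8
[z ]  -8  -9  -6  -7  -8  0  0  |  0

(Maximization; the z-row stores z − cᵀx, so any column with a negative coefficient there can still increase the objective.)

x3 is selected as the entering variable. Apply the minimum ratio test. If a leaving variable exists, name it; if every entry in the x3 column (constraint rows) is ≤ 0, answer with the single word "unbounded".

s2

Ratios: row 1 (s1): entry 0 ≤ 0, skip; row 2 (s2): 8/1 = 8.
Minimum ratio is in the s2 row, so s2 leaves.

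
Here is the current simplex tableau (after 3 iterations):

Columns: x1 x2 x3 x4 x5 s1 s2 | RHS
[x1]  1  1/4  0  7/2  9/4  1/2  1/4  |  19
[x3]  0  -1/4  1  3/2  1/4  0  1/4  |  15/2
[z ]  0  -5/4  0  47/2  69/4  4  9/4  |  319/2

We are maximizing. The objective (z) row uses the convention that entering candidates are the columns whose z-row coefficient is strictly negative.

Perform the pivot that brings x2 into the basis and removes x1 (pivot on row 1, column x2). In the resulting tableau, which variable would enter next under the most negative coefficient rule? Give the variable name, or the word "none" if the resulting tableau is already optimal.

Pivot element 1/4. New z-row = old z-row − (-5/4)·(row 1/(1/4)).
Updated z-row coefficients: x1: 5, x2: 0, x3: 0, x4: 41, x5: 57/2, s1: 13/2, s2: 7/2.
No coefficient is strictly negative; the tableau after this pivot is optimal.

none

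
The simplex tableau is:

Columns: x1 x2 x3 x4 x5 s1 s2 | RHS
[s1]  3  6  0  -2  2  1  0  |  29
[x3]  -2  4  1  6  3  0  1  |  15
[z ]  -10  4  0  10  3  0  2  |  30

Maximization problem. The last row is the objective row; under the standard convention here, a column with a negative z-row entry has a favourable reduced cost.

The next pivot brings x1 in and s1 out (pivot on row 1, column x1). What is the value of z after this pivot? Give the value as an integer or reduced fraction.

380/3

Minimum ratio for x1: 29/3 = 29/3.
z changes by −(z-row coeff of x1)·ratio = −(-10)·(29/3) = 290/3.
New z = 30 + (290/3) = 380/3.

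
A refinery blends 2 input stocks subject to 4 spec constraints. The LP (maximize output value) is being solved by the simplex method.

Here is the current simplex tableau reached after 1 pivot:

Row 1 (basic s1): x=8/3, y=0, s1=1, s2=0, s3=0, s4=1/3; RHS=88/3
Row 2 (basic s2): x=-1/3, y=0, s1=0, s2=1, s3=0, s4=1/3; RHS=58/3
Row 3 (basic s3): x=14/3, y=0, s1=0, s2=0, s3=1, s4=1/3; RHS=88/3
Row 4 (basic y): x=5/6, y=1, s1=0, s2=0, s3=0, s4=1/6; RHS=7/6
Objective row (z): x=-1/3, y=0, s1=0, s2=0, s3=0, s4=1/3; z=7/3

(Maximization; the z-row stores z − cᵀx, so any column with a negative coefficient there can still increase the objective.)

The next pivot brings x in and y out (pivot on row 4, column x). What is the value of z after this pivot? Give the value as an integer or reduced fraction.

14/5

Minimum ratio for x: (7/6)/(5/6) = 7/5.
z changes by −(z-row coeff of x)·ratio = −(-1/3)·(7/5) = 7/15.
New z = 7/3 + (7/15) = 14/5.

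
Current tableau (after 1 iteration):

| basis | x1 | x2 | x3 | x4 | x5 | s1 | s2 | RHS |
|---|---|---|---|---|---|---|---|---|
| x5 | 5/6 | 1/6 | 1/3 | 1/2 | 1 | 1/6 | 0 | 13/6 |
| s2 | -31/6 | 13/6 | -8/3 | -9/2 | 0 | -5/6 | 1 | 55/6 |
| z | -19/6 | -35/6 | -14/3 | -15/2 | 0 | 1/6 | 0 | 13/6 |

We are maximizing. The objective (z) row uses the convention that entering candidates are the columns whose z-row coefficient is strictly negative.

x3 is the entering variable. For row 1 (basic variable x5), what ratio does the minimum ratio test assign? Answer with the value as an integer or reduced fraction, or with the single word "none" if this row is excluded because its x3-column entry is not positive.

13/2

Ratio = RHS / (x3 entry) = (13/6) / (1/3) = 13/2.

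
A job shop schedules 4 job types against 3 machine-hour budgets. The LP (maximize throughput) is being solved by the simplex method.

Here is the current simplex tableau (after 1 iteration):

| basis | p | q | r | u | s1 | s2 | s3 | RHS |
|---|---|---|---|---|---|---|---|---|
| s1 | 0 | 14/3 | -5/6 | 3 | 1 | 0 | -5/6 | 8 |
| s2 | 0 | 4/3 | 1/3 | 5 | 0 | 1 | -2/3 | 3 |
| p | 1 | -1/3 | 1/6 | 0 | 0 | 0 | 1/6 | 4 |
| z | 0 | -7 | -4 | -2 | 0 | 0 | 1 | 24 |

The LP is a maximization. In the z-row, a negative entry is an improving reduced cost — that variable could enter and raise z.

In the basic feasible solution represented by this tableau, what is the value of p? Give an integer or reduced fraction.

4

p is basic (row 3); its value is the RHS of that row: 4.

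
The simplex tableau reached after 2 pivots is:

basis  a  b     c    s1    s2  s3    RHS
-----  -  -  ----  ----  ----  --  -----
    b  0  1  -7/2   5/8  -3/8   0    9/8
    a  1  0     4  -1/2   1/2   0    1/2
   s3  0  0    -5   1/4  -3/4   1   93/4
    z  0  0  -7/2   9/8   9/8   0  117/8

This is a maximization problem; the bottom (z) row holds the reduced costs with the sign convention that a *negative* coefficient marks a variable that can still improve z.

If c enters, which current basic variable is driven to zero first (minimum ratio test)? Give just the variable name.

a

Ratios: row 1 (b): entry -7/2 ≤ 0, skip; row 2 (a): (1/2)/4 = 1/8; row 3 (s3): entry -5 ≤ 0, skip.
Minimum ratio 1/8 is in the a row, so a leaves.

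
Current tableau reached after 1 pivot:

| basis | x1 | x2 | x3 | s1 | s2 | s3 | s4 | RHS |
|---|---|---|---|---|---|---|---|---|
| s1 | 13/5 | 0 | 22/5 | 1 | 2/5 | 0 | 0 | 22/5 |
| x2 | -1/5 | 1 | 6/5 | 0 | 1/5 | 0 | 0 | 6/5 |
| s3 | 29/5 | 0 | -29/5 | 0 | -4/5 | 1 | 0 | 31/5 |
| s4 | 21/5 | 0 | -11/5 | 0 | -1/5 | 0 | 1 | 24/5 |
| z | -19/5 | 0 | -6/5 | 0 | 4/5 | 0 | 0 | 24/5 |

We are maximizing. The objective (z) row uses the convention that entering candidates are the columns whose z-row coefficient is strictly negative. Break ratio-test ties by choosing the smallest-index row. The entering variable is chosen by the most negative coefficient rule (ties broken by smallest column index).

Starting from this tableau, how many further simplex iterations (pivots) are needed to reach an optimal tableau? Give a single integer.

pivot: x1 in, s3 out → z = 257/29
pivot: x3 in, s4 out → z = 559/58
pivot: s3 in, s1 out → z = 1202/121
No improving column remains; optimal.

3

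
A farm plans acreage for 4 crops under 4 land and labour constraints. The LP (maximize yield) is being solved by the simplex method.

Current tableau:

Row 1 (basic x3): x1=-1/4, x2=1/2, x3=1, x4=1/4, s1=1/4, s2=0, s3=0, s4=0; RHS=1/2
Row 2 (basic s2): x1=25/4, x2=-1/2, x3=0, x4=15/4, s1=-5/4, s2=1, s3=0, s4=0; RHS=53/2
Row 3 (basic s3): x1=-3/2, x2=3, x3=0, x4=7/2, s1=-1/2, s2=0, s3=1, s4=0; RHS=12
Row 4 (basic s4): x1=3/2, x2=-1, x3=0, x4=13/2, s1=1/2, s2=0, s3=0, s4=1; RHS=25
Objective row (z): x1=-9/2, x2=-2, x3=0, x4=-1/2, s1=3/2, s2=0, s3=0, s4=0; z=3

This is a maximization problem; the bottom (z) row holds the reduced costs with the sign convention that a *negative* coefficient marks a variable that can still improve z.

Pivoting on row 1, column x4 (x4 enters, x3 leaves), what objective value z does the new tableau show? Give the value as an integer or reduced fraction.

4

Minimum ratio for x4: (1/2)/(1/4) = 2.
z changes by −(z-row coeff of x4)·ratio = −(-1/2)·2 = 1.
New z = 3 + 1 = 4.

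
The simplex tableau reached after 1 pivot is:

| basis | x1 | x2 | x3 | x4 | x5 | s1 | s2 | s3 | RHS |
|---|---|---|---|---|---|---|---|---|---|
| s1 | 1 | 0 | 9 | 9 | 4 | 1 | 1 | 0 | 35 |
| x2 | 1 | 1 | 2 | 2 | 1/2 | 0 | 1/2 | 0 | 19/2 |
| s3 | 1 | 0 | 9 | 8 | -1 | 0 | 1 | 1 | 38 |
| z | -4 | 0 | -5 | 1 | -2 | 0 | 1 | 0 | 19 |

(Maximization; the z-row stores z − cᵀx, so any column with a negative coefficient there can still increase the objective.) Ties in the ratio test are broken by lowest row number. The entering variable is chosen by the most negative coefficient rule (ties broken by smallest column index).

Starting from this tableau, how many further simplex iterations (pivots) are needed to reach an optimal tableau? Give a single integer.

pivot: x3 in, s1 out → z = 346/9
pivot: x1 in, x2 out → z = 645/14
pivot: x5 in, x3 out → z = 57
No improving column remains; optimal.

3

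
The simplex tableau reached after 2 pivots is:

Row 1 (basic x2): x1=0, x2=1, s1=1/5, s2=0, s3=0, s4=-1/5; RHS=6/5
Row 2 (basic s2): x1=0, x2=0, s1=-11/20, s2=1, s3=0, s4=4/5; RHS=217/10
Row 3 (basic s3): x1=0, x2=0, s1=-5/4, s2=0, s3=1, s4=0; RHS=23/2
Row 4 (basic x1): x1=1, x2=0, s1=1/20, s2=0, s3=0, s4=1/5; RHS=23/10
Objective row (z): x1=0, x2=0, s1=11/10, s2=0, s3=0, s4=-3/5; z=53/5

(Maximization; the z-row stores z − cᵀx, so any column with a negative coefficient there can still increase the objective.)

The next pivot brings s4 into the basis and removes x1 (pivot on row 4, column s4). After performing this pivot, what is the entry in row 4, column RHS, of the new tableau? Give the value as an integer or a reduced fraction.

23/2

Pivot element is row 4, column s4: 1/5.
Normalize row 4: new (row 4, RHS) = (23/10)/(1/5) = 23/2.
Row 4 is the pivot row, so the entry is 23/2.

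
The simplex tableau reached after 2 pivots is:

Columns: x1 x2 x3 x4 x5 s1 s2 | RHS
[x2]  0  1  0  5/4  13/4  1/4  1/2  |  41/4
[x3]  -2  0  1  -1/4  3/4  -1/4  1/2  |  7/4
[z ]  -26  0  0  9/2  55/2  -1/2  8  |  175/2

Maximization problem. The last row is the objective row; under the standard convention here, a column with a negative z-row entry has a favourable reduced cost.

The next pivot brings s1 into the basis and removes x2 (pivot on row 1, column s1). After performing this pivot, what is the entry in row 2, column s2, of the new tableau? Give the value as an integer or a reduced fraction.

Pivot element is row 1, column s1: 1/4.
Normalize row 1: new (row 1, s2) = (1/2)/(1/4) = 2.
row 2 ← row 2 − (-1/4)·(new row 1): 1/2 − (-1/4)·2 = 1.

1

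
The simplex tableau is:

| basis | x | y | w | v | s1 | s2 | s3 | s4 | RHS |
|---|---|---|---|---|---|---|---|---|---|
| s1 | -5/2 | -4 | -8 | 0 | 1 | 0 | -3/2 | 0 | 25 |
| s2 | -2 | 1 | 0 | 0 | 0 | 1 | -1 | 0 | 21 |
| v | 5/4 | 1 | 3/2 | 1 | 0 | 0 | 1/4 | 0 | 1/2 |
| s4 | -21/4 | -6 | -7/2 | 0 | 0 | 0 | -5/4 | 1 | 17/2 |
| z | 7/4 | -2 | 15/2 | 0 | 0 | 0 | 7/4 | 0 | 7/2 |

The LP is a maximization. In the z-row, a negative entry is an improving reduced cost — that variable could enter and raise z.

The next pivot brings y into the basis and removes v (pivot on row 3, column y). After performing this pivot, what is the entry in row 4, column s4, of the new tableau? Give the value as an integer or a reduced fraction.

1

Pivot element is row 3, column y: 1.
Normalize row 3: new (row 3, s4) = 0/1 = 0.
row 4 ← row 4 − (-6)·(new row 3): 1 − (-6)·0 = 1.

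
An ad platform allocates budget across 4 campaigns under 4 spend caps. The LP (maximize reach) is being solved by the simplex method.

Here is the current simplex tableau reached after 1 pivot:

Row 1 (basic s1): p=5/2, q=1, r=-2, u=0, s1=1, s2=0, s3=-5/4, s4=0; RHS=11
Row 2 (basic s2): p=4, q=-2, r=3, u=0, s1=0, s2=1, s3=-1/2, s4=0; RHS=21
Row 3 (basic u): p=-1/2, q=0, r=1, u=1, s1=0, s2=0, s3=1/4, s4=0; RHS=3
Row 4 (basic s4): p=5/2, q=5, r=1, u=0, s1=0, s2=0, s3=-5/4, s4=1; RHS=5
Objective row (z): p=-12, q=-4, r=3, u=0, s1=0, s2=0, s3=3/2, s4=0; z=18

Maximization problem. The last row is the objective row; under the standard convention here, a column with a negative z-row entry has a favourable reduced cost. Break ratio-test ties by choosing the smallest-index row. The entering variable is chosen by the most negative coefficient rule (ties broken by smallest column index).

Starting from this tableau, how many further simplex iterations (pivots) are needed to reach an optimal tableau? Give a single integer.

pivot: p in, s4 out → z = 42
pivot: s3 in, s2 out → z = 81
pivot: q in, u out → z = 121
No improving column remains; optimal.

3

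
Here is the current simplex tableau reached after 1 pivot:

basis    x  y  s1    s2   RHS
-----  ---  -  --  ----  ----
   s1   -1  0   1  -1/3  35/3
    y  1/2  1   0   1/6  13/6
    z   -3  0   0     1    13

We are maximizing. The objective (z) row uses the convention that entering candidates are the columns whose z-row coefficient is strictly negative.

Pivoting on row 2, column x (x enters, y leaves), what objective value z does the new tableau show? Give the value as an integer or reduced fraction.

Minimum ratio for x: (13/6)/(1/2) = 13/3.
z changes by −(z-row coeff of x)·ratio = −(-3)·(13/3) = 13.
New z = 13 + 13 = 26.

26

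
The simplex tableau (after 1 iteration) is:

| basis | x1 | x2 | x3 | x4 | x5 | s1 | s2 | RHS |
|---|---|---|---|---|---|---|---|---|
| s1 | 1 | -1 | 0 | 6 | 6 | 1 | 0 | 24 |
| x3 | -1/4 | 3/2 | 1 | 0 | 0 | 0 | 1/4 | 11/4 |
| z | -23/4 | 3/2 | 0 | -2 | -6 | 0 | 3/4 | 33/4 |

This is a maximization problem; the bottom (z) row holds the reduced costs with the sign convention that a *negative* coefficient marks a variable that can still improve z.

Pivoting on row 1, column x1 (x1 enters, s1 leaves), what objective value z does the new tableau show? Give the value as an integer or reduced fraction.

Minimum ratio for x1: 24/1 = 24.
z changes by −(z-row coeff of x1)·ratio = −(-23/4)·24 = 138.
New z = 33/4 + 138 = 585/4.

585/4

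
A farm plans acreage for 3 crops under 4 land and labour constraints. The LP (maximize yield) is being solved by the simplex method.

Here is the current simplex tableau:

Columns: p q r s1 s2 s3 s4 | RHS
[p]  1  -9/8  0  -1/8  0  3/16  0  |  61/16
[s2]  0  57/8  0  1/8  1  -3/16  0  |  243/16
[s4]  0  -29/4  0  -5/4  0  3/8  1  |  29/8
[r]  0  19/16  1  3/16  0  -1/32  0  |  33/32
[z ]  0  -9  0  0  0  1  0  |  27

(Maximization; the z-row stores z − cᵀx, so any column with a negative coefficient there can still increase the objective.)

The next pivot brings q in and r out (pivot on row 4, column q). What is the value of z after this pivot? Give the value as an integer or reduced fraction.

Minimum ratio for q: (33/32)/(19/16) = 33/38.
z changes by −(z-row coeff of q)·ratio = −(-9)·(33/38) = 297/38.
New z = 27 + (297/38) = 1323/38.

1323/38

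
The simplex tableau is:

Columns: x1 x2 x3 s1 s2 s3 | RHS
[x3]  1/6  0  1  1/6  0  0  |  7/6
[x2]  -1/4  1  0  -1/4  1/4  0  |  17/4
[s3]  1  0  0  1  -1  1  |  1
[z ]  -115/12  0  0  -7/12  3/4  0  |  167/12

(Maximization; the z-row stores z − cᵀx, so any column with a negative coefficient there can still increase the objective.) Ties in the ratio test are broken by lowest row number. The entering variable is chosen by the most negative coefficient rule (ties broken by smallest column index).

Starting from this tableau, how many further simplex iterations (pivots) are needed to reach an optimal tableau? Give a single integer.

pivot: x1 in, s3 out → z = 47/2
pivot: s2 in, x3 out → z = 153/2
No improving column remains; optimal.

2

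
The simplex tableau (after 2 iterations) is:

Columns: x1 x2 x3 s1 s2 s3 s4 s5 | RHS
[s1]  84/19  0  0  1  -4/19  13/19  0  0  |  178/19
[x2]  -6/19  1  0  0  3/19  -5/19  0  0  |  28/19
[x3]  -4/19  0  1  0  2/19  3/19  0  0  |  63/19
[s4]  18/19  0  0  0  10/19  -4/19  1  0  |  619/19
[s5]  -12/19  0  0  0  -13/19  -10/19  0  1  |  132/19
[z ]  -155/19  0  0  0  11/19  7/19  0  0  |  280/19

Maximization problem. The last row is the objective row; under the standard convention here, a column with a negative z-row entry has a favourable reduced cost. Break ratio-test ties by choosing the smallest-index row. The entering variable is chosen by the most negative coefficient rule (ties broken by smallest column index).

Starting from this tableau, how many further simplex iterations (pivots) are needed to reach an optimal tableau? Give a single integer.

pivot: x1 in, s1 out → z = 1345/42
No improving column remains; optimal.

1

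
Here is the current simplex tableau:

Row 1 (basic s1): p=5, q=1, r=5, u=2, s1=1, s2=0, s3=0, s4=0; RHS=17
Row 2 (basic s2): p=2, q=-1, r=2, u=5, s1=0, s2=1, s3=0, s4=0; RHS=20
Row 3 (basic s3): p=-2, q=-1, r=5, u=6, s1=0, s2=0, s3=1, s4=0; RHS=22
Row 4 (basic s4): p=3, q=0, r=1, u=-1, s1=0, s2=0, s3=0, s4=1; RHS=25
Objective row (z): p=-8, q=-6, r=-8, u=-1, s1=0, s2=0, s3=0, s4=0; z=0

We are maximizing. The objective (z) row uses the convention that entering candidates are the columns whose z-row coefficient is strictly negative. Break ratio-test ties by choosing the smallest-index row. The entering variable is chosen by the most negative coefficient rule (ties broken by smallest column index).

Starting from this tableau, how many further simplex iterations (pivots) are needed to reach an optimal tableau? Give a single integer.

2

pivot: p in, s1 out → z = 136/5
pivot: q in, p out → z = 102
No improving column remains; optimal.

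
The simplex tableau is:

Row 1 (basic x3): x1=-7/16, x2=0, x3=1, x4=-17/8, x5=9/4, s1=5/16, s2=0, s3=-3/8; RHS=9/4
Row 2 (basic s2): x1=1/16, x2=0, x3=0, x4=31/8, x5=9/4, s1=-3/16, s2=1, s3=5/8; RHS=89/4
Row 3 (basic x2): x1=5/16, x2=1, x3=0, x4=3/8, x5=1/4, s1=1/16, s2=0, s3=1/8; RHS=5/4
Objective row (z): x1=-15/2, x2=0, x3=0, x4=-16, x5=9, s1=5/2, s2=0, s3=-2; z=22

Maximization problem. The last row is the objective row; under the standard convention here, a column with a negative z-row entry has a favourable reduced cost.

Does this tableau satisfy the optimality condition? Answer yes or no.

no

Column x1 has objective-row coefficient -15/2, which is negative; an improving pivot exists, so not yet optimal.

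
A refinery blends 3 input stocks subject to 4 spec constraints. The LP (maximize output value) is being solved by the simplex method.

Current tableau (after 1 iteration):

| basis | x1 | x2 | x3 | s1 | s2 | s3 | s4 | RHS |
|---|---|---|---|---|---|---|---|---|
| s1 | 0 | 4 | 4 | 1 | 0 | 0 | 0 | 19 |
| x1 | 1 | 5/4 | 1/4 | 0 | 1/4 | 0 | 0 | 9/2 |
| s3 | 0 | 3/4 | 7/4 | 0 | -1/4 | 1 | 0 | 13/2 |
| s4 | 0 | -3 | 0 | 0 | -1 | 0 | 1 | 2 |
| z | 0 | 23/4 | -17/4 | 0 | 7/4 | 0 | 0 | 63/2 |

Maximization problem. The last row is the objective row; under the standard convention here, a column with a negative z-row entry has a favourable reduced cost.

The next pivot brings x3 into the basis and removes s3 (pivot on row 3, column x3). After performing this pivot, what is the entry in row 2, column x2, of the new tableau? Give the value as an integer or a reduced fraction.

8/7

Pivot element is row 3, column x3: 7/4.
Normalize row 3: new (row 3, x2) = (3/4)/(7/4) = 3/7.
row 2 ← row 2 − (1/4)·(new row 3): 5/4 − (1/4)·(3/7) = 8/7.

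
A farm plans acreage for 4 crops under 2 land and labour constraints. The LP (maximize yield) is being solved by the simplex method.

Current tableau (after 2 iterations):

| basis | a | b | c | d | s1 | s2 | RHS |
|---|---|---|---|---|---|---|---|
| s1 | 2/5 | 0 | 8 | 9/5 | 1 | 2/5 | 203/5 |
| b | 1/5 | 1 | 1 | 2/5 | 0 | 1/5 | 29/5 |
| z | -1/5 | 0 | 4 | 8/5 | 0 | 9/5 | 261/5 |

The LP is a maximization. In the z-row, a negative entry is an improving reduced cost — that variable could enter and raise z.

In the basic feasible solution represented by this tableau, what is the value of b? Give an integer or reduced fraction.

b is basic (row 2); its value is the RHS of that row: 29/5.

29/5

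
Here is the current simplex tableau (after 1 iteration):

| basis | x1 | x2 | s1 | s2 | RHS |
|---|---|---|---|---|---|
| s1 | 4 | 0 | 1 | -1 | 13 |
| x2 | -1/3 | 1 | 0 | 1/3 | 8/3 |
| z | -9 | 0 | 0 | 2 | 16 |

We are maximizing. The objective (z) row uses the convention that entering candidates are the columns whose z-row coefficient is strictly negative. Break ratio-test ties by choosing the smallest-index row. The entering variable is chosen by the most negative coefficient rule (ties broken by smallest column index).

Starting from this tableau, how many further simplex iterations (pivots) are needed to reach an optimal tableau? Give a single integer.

2

pivot: x1 in, s1 out → z = 181/4
pivot: s2 in, x2 out → z = 49
No improving column remains; optimal.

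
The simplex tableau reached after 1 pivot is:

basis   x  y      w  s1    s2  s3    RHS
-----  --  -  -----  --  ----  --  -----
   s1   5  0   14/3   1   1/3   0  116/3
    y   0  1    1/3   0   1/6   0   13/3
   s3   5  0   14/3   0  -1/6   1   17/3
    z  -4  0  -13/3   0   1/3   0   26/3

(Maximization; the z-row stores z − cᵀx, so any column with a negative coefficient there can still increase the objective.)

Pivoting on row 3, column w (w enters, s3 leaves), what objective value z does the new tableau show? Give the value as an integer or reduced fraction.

195/14

Minimum ratio for w: (17/3)/(14/3) = 17/14.
z changes by −(z-row coeff of w)·ratio = −(-13/3)·(17/14) = 221/42.
New z = 26/3 + (221/42) = 195/14.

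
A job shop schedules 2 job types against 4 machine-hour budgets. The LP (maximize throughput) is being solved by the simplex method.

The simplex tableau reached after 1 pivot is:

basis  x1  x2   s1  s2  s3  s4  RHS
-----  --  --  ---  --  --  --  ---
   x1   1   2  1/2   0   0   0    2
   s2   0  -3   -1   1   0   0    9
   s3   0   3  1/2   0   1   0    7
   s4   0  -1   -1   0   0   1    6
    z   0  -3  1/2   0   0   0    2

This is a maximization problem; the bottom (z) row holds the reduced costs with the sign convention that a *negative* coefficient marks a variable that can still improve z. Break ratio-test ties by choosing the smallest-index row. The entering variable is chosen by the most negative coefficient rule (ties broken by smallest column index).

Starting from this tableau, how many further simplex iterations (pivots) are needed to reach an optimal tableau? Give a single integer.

pivot: x2 in, x1 out → z = 5
No improving column remains; optimal.

1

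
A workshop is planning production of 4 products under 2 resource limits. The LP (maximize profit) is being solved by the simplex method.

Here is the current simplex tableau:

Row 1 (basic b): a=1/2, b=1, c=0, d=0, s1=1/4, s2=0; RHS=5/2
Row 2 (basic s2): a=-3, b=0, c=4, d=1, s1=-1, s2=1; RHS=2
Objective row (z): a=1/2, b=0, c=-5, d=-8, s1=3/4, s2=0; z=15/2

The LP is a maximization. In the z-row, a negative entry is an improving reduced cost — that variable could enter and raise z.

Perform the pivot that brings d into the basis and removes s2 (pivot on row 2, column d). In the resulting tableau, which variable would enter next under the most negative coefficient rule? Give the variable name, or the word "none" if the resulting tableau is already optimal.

Pivot element 1. New z-row = old z-row − (-8)·(row 2/1).
Updated z-row coefficients: a: -47/2, b: 0, c: 27, d: 0, s1: -29/4, s2: 8.
The most negative is -47/2 in column a, so a would enter next.

a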